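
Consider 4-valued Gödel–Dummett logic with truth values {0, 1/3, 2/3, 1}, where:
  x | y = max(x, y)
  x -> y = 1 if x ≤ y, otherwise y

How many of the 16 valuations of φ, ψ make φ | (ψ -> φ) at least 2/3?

11

φ = 0, ψ = 0 ↦ 1  ≥
φ = 0, ψ = 1/3 ↦ 0  <
φ = 0, ψ = 2/3 ↦ 0  <
φ = 0, ψ = 1 ↦ 0  <
φ = 1/3, ψ = 0 ↦ 1  ≥
φ = 1/3, ψ = 1/3 ↦ 1  ≥
φ = 1/3, ψ = 2/3 ↦ 1/3  <
φ = 1/3, ψ = 1 ↦ 1/3  <
φ = 2/3, ψ = 0 ↦ 1  ≥
φ = 2/3, ψ = 1/3 ↦ 1  ≥
φ = 2/3, ψ = 2/3 ↦ 1  ≥
φ = 2/3, ψ = 1 ↦ 2/3  ≥
φ = 1, ψ = 0 ↦ 1  ≥
φ = 1, ψ = 1/3 ↦ 1  ≥
φ = 1, ψ = 2/3 ↦ 1  ≥
φ = 1, ψ = 1 ↦ 1  ≥
So 11 of the 16 assignments meet the threshold.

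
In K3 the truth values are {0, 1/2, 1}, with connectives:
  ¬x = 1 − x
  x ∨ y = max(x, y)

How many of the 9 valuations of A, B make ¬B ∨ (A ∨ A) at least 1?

A = 0, B = 0 ↦ 1  ≥
A = 0, B = 1/2 ↦ 1/2  <
A = 0, B = 1 ↦ 0  <
A = 1/2, B = 0 ↦ 1  ≥
A = 1/2, B = 1/2 ↦ 1/2  <
A = 1/2, B = 1 ↦ 1/2  <
A = 1, B = 0 ↦ 1  ≥
A = 1, B = 1/2 ↦ 1  ≥
A = 1, B = 1 ↦ 1  ≥
So 5 of the 9 assignments meet the threshold.

5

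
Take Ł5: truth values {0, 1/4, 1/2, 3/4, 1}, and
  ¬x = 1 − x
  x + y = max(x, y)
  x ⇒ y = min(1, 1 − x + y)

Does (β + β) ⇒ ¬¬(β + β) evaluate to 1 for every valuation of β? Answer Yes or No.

Yes

β = 0 ↦ 1
β = 1/4 ↦ 1
β = 1/2 ↦ 1
β = 3/4 ↦ 1
β = 1 ↦ 1
Every assignment gives a value ≥ 1.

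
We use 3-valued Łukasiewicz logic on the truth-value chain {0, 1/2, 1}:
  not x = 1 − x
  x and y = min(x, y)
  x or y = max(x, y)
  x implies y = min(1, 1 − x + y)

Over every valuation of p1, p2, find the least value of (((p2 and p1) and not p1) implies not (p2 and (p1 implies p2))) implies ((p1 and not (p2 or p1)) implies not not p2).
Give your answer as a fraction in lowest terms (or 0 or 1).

1/2

Take p1 = 1/2, p2 = 0:
p2 and p1 = 0 and 1/2 = 0
not p1 = not 1/2 = 1/2
(p2 and p1) and not p1 = 0 and 1/2 = 0
p1 implies p2 = 1/2 implies 0 = 1/2
p2 and (p1 implies p2) = 0 and 1/2 = 0
not (p2 and (p1 implies p2)) = not 0 = 1
((p2 and p1) and not p1) implies not (p2 and (p1 implies p2)) = 0 implies 1 = 1
p2 or p1 = 0 or 1/2 = 1/2
not (p2 or p1) = not 1/2 = 1/2
p1 and not (p2 or p1) = 1/2 and 1/2 = 1/2
not p2 = not 0 = 1
not not p2 = not 1 = 0
(p1 and not (p2 or p1)) implies not not p2 = 1/2 implies 0 = 1/2
(((p2 and p1) and not p1) implies not (p2 and (p1 implies p2))) implies ((p1 and not (p2 or p1)) implies not not p2) = 1 implies 1/2 = 1/2
No assignment yields a value below 1/2, so this is the minimum.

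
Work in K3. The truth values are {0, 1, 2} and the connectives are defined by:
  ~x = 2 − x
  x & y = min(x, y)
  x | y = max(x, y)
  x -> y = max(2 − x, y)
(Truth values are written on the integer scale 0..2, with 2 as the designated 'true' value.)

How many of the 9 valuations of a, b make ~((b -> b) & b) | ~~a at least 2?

5

a = 0, b = 0 ↦ 2  ≥
a = 0, b = 1 ↦ 1  <
a = 0, b = 2 ↦ 0  <
a = 1, b = 0 ↦ 2  ≥
a = 1, b = 1 ↦ 1  <
a = 1, b = 2 ↦ 1  <
a = 2, b = 0 ↦ 2  ≥
a = 2, b = 1 ↦ 2  ≥
a = 2, b = 2 ↦ 2  ≥
So 5 of the 9 assignments meet the threshold.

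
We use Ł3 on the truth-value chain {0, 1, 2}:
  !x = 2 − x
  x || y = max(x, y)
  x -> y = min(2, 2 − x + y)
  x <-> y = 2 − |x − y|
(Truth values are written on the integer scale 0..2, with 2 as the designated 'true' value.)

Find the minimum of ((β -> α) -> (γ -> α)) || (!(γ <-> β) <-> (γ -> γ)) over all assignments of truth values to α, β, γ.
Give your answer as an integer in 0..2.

Take α = 0, β = 0, γ = 1:
β -> α = 0 -> 0 = 2
γ -> α = 1 -> 0 = 1
(β -> α) -> (γ -> α) = 2 -> 1 = 1
γ <-> β = 1 <-> 0 = 1
!(γ <-> β) = !1 = 1
γ -> γ = 1 -> 1 = 2
!(γ <-> β) <-> (γ -> γ) = 1 <-> 2 = 1
((β -> α) -> (γ -> α)) || (!(γ <-> β) <-> (γ -> γ)) = 1 || 1 = 1
No assignment yields a value below 1, so this is the minimum.

1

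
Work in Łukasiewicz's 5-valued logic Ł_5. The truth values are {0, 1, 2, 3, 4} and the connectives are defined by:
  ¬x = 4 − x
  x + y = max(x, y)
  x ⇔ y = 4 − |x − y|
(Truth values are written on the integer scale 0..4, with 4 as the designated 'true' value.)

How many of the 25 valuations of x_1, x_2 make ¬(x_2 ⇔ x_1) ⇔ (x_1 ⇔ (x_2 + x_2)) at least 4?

value 4: 6 assignments (counts)
value 2: 12 assignments
value 0: 7 assignments
So 6 of the 25 assignments meet the threshold.

6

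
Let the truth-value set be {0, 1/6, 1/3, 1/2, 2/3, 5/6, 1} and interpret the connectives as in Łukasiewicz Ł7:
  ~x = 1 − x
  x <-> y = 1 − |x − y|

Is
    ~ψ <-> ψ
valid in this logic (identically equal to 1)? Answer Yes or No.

Counterexample: take ψ = 0.
~ψ = ~0 = 1
~ψ <-> ψ = 1 <-> 0 = 0
This gives 0 ≠ 1.

No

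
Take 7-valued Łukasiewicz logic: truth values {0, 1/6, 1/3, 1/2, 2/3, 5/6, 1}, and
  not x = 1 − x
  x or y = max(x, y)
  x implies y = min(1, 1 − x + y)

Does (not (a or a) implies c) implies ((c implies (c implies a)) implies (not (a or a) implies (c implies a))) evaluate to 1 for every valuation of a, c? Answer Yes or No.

At a = 5/6, c = 2/3, for instance:
a or a = 5/6 or 5/6 = 5/6
not (a or a) = not 5/6 = 1/6
not (a or a) implies c = 1/6 implies 2/3 = 1
c implies a = 2/3 implies 5/6 = 1
c implies (c implies a) = 2/3 implies 1 = 1
not (a or a) implies (c implies a) = 1/6 implies 1 = 1
(c implies (c implies a)) implies (not (a or a) implies (c implies a)) = 1 implies 1 = 1
(not (a or a) implies c) implies ((c implies (c implies a)) implies (not (a or a) implies (c implies a))) = 1 implies 1 = 1
and checking the remaining 48 assignments likewise gives ≥ 1 in every case.

Yes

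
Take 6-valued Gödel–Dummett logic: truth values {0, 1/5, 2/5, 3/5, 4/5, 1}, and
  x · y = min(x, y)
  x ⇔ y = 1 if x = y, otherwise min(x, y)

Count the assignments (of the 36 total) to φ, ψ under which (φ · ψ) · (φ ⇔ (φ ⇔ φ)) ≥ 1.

value 1: 1 assignment (counts)
value 4/5: 3 assignments
value 3/5: 5 assignments
value 2/5: 7 assignments
value 1/5: 9 assignments
value 0: 11 assignments
So 1 of the 36 assignments meets the threshold.

1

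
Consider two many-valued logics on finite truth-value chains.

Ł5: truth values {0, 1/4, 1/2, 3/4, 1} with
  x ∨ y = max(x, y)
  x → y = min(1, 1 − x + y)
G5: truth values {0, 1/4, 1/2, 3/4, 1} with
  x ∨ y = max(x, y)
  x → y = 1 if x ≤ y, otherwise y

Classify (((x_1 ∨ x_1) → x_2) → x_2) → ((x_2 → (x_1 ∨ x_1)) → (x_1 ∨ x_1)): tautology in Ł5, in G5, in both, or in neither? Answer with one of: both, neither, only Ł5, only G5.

only Ł5

In Ł5: every assignment gives 1 — tautology.
In G5: at x_1 = 1/4, x_2 = 0 the value is 1/4 — not a tautology.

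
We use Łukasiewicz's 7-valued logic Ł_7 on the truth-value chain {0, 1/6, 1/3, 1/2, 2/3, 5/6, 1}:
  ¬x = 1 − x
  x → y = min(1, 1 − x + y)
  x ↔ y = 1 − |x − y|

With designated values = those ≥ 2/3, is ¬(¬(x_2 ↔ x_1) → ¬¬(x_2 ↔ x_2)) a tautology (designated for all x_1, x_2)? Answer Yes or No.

No

Counterexample: take x_1 = 0, x_2 = 0.
x_2 ↔ x_1 = 0 ↔ 0 = 1
¬(x_2 ↔ x_1) = ¬1 = 0
x_2 ↔ x_2 = 0 ↔ 0 = 1
¬(x_2 ↔ x_2) = ¬1 = 0
¬¬(x_2 ↔ x_2) = ¬0 = 1
¬(x_2 ↔ x_1) → ¬¬(x_2 ↔ x_2) = 0 → 1 = 1
¬(¬(x_2 ↔ x_1) → ¬¬(x_2 ↔ x_2)) = ¬1 = 0
This gives 0, which is below 2/3.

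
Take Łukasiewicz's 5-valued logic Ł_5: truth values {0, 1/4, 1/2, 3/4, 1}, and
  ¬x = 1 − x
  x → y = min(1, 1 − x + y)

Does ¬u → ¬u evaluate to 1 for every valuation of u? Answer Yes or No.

u = 0 ↦ 1
u = 1/4 ↦ 1
u = 1/2 ↦ 1
u = 3/4 ↦ 1
u = 1 ↦ 1
Every assignment gives a value ≥ 1.

Yes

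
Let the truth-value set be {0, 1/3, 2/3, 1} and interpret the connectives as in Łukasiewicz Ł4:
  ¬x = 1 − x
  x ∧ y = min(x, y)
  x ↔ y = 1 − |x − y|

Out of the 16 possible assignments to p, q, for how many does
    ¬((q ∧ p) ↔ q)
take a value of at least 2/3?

3

p = 0, q = 0 ↦ 0  <
p = 0, q = 1/3 ↦ 1/3  <
p = 0, q = 2/3 ↦ 2/3  ≥
p = 0, q = 1 ↦ 1  ≥
p = 1/3, q = 0 ↦ 0  <
p = 1/3, q = 1/3 ↦ 0  <
p = 1/3, q = 2/3 ↦ 1/3  <
p = 1/3, q = 1 ↦ 2/3  ≥
p = 2/3, q = 0 ↦ 0  <
p = 2/3, q = 1/3 ↦ 0  <
p = 2/3, q = 2/3 ↦ 0  <
p = 2/3, q = 1 ↦ 1/3  <
p = 1, q = 0 ↦ 0  <
p = 1, q = 1/3 ↦ 0  <
p = 1, q = 2/3 ↦ 0  <
p = 1, q = 1 ↦ 0  <
So 3 of the 16 assignments meet the threshold.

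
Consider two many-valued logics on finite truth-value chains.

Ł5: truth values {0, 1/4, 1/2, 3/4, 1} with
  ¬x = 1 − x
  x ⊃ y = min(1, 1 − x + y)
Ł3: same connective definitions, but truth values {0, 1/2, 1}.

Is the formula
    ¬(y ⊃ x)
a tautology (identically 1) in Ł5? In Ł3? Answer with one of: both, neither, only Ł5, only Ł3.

neither

In Ł5: at x = 0, y = 0 the value is 0 — not a tautology.
In Ł3: at x = 0, y = 0 the value is 0 — not a tautology.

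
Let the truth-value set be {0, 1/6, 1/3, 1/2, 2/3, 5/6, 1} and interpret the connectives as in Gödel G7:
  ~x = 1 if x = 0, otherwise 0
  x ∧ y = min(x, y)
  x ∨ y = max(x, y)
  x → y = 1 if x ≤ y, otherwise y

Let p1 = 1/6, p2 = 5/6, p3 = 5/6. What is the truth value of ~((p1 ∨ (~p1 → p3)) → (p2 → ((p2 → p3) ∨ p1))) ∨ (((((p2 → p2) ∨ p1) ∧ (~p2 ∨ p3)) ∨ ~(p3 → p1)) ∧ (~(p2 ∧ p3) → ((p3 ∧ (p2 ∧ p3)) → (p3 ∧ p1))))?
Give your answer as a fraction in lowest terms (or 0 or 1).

~p1 = ~1/6 = 0
~p1 → p3 = 0 → 5/6 = 1
p1 ∨ (~p1 → p3) = 1/6 ∨ 1 = 1
p2 → p3 = 5/6 → 5/6 = 1
(p2 → p3) ∨ p1 = 1 ∨ 1/6 = 1
p2 → ((p2 → p3) ∨ p1) = 5/6 → 1 = 1
(p1 ∨ (~p1 → p3)) → (p2 → ((p2 → p3) ∨ p1)) = 1 → 1 = 1
~((p1 ∨ (~p1 → p3)) → (p2 → ((p2 → p3) ∨ p1))) = ~1 = 0
p2 → p2 = 5/6 → 5/6 = 1
(p2 → p2) ∨ p1 = 1 ∨ 1/6 = 1
~p2 = ~5/6 = 0
~p2 ∨ p3 = 0 ∨ 5/6 = 5/6
((p2 → p2) ∨ p1) ∧ (~p2 ∨ p3) = 1 ∧ 5/6 = 5/6
p3 → p1 = 5/6 → 1/6 = 1/6
~(p3 → p1) = ~1/6 = 0
(((p2 → p2) ∨ p1) ∧ (~p2 ∨ p3)) ∨ ~(p3 → p1) = 5/6 ∨ 0 = 5/6
p2 ∧ p3 = 5/6 ∧ 5/6 = 5/6
~(p2 ∧ p3) = ~5/6 = 0
p2 ∧ p3 = 5/6 ∧ 5/6 = 5/6
p3 ∧ (p2 ∧ p3) = 5/6 ∧ 5/6 = 5/6
p3 ∧ p1 = 5/6 ∧ 1/6 = 1/6
(p3 ∧ (p2 ∧ p3)) → (p3 ∧ p1) = 5/6 → 1/6 = 1/6
~(p2 ∧ p3) → ((p3 ∧ (p2 ∧ p3)) → (p3 ∧ p1)) = 0 → 1/6 = 1
((((p2 → p2) ∨ p1) ∧ (~p2 ∨ p3)) ∨ ~(p3 → p1)) ∧ (~(p2 ∧ p3) → ((p3 ∧ (p2 ∧ p3)) → (p3 ∧ p1))) = 5/6 ∧ 1 = 5/6
~((p1 ∨ (~p1 → p3)) → (p2 → ((p2 → p3) ∨ p1))) ∨ (((((p2 → p2) ∨ p1) ∧ (~p2 ∨ p3)) ∨ ~(p3 → p1)) ∧ (~(p2 ∧ p3) → ((p3 ∧ (p2 ∧ p3)) → (p3 ∧ p1)))) = 0 ∨ 5/6 = 5/6

5/6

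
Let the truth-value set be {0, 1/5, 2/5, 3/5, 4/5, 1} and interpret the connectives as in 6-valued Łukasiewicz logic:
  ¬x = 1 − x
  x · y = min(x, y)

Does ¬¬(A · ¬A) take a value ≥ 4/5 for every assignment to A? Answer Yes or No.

No

Counterexample: take A = 0.
¬A = ¬0 = 1
A · ¬A = 0 · 1 = 0
¬(A · ¬A) = ¬0 = 1
¬¬(A · ¬A) = ¬1 = 0
This gives 0, which is below 4/5.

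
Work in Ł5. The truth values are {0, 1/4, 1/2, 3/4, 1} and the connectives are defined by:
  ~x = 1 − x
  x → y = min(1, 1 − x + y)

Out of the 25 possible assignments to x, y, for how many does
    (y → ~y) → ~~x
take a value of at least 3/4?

value 1: 11 assignments (counts)
value 3/4: 4 assignments (counts)
value 1/2: 4 assignments
value 1/4: 3 assignments
value 0: 3 assignments
So 15 of the 25 assignments meet the threshold.

15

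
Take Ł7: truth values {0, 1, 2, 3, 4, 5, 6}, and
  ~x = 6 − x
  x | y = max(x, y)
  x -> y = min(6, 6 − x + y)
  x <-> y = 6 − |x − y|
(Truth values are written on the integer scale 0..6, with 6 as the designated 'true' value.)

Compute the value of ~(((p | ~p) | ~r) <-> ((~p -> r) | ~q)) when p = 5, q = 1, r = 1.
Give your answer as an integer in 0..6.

~p = ~5 = 1
p | ~p = 5 | 1 = 5
~r = ~1 = 5
(p | ~p) | ~r = 5 | 5 = 5
~p = ~5 = 1
~p -> r = 1 -> 1 = 6
~q = ~1 = 5
(~p -> r) | ~q = 6 | 5 = 6
((p | ~p) | ~r) <-> ((~p -> r) | ~q) = 5 <-> 6 = 5
~(((p | ~p) | ~r) <-> ((~p -> r) | ~q)) = ~5 = 1

1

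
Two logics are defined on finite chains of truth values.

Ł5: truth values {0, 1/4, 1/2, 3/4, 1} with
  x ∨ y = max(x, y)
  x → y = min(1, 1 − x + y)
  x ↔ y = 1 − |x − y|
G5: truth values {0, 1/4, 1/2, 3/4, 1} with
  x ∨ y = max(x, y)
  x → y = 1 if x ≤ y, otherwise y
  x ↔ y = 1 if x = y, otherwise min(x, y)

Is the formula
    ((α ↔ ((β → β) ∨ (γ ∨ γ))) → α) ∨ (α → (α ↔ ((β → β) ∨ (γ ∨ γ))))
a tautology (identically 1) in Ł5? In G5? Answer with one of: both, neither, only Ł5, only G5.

both

In Ł5: every assignment gives 1 — tautology.
In G5: every assignment gives 1 — tautology.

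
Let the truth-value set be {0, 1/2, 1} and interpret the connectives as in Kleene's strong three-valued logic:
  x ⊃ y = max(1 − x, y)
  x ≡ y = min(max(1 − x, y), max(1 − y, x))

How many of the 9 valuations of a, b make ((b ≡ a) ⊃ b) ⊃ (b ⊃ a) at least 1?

5

a = 0, b = 0 ↦ 1  ≥
a = 0, b = 1/2 ↦ 1/2  <
a = 0, b = 1 ↦ 0  <
a = 1/2, b = 0 ↦ 1  ≥
a = 1/2, b = 1/2 ↦ 1/2  <
a = 1/2, b = 1 ↦ 1/2  <
a = 1, b = 0 ↦ 1  ≥
a = 1, b = 1/2 ↦ 1  ≥
a = 1, b = 1 ↦ 1  ≥
So 5 of the 9 assignments meet the threshold.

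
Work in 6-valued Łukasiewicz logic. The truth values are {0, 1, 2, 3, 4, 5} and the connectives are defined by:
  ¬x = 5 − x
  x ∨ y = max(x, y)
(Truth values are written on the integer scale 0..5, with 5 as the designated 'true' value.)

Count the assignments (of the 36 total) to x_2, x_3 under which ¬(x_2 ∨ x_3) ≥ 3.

value 5: 1 assignment (counts)
value 4: 3 assignments (counts)
value 3: 5 assignments (counts)
value 2: 7 assignments
value 1: 9 assignments
value 0: 11 assignments
So 9 of the 36 assignments meet the threshold.

9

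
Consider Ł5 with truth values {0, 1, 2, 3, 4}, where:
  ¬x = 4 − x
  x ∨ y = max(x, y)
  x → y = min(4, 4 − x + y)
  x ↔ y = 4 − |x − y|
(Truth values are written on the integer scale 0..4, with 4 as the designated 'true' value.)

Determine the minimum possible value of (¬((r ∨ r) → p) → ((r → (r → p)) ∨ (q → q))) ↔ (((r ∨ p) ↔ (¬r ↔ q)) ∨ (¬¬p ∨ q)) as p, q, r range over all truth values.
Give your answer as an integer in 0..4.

2

Take p = 0, q = 2, r = 0:
r ∨ r = 0 ∨ 0 = 0
(r ∨ r) → p = 0 → 0 = 4
¬((r ∨ r) → p) = ¬4 = 0
r → p = 0 → 0 = 4
r → (r → p) = 0 → 4 = 4
q → q = 2 → 2 = 4
(r → (r → p)) ∨ (q → q) = 4 ∨ 4 = 4
¬((r ∨ r) → p) → ((r → (r → p)) ∨ (q → q)) = 0 → 4 = 4
r ∨ p = 0 ∨ 0 = 0
¬r = ¬0 = 4
¬r ↔ q = 4 ↔ 2 = 2
(r ∨ p) ↔ (¬r ↔ q) = 0 ↔ 2 = 2
¬p = ¬0 = 4
¬¬p = ¬4 = 0
¬¬p ∨ q = 0 ∨ 2 = 2
((r ∨ p) ↔ (¬r ↔ q)) ∨ (¬¬p ∨ q) = 2 ∨ 2 = 2
(¬((r ∨ r) → p) → ((r → (r → p)) ∨ (q → q))) ↔ (((r ∨ p) ↔ (¬r ↔ q)) ∨ (¬¬p ∨ q)) = 4 ↔ 2 = 2
No assignment yields a value below 2, so this is the minimum.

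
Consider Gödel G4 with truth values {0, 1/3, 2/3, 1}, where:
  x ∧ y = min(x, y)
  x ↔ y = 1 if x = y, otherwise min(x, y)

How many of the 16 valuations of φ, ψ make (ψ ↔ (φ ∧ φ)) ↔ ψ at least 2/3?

φ = 0, ψ = 0 ↦ 0  <
φ = 0, ψ = 1/3 ↦ 0  <
φ = 0, ψ = 2/3 ↦ 0  <
φ = 0, ψ = 1 ↦ 0  <
φ = 1/3, ψ = 0 ↦ 1  ≥
φ = 1/3, ψ = 1/3 ↦ 1/3  <
φ = 1/3, ψ = 2/3 ↦ 1/3  <
φ = 1/3, ψ = 1 ↦ 1/3  <
φ = 2/3, ψ = 0 ↦ 1  ≥
φ = 2/3, ψ = 1/3 ↦ 1  ≥
φ = 2/3, ψ = 2/3 ↦ 2/3  ≥
φ = 2/3, ψ = 1 ↦ 2/3  ≥
φ = 1, ψ = 0 ↦ 1  ≥
φ = 1, ψ = 1/3 ↦ 1  ≥
φ = 1, ψ = 2/3 ↦ 1  ≥
φ = 1, ψ = 1 ↦ 1  ≥
So 9 of the 16 assignments meet the threshold.

9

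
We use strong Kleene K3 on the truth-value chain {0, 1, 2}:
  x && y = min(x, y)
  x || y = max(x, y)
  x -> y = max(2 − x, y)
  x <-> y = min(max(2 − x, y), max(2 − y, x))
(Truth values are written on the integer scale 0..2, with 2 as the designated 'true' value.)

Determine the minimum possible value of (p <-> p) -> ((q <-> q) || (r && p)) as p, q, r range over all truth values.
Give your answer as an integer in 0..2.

1

Take p = 0, q = 1, r = 0:
p <-> p = 0 <-> 0 = 2
q <-> q = 1 <-> 1 = 1
r && p = 0 && 0 = 0
(q <-> q) || (r && p) = 1 || 0 = 1
(p <-> p) -> ((q <-> q) || (r && p)) = 2 -> 1 = 1
No assignment yields a value below 1, so this is the minimum.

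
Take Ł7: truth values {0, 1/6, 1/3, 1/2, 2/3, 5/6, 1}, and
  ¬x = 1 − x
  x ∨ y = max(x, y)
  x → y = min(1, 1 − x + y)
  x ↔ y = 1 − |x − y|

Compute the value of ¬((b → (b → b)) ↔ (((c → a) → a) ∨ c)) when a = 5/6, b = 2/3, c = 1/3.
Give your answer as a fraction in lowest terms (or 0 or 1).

b → b = 2/3 → 2/3 = 1
b → (b → b) = 2/3 → 1 = 1
c → a = 1/3 → 5/6 = 1
(c → a) → a = 1 → 5/6 = 5/6
((c → a) → a) ∨ c = 5/6 ∨ 1/3 = 5/6
(b → (b → b)) ↔ (((c → a) → a) ∨ c) = 1 ↔ 5/6 = 5/6
¬((b → (b → b)) ↔ (((c → a) → a) ∨ c)) = ¬5/6 = 1/6

1/6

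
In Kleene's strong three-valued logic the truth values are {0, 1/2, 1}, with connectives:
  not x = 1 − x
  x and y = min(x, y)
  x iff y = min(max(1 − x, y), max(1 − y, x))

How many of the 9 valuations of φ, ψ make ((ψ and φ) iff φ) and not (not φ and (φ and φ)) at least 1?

4

φ = 0, ψ = 0 ↦ 1  ≥
φ = 0, ψ = 1/2 ↦ 1  ≥
φ = 0, ψ = 1 ↦ 1  ≥
φ = 1/2, ψ = 0 ↦ 1/2  <
φ = 1/2, ψ = 1/2 ↦ 1/2  <
φ = 1/2, ψ = 1 ↦ 1/2  <
φ = 1, ψ = 0 ↦ 0  <
φ = 1, ψ = 1/2 ↦ 1/2  <
φ = 1, ψ = 1 ↦ 1  ≥
So 4 of the 9 assignments meet the threshold.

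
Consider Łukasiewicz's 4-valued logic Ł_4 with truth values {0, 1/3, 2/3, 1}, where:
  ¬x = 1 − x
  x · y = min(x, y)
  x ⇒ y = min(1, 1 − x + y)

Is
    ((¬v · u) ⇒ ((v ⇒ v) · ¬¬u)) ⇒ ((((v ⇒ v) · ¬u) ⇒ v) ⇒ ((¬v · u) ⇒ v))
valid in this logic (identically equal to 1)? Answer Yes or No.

Counterexample: take u = 2/3, v = 0.
¬v = ¬0 = 1
¬v · u = 1 · 2/3 = 2/3
v ⇒ v = 0 ⇒ 0 = 1
¬u = ¬2/3 = 1/3
¬¬u = ¬1/3 = 2/3
(v ⇒ v) · ¬¬u = 1 · 2/3 = 2/3
(¬v · u) ⇒ ((v ⇒ v) · ¬¬u) = 2/3 ⇒ 2/3 = 1
v ⇒ v = 0 ⇒ 0 = 1
¬u = ¬2/3 = 1/3
(v ⇒ v) · ¬u = 1 · 1/3 = 1/3
((v ⇒ v) · ¬u) ⇒ v = 1/3 ⇒ 0 = 2/3
¬v = ¬0 = 1
¬v · u = 1 · 2/3 = 2/3
(¬v · u) ⇒ v = 2/3 ⇒ 0 = 1/3
(((v ⇒ v) · ¬u) ⇒ v) ⇒ ((¬v · u) ⇒ v) = 2/3 ⇒ 1/3 = 2/3
((¬v · u) ⇒ ((v ⇒ v) · ¬¬u)) ⇒ ((((v ⇒ v) · ¬u) ⇒ v) ⇒ ((¬v · u) ⇒ v)) = 1 ⇒ 2/3 = 2/3
This gives 2/3 ≠ 1.

No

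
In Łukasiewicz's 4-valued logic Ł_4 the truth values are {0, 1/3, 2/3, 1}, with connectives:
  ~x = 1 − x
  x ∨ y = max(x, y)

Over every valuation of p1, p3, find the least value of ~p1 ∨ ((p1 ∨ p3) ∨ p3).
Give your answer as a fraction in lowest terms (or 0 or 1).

2/3

Take p1 = 1/3, p3 = 0:
~p1 = ~1/3 = 2/3
p1 ∨ p3 = 1/3 ∨ 0 = 1/3
(p1 ∨ p3) ∨ p3 = 1/3 ∨ 0 = 1/3
~p1 ∨ ((p1 ∨ p3) ∨ p3) = 2/3 ∨ 1/3 = 2/3
No assignment yields a value below 2/3, so this is the minimum.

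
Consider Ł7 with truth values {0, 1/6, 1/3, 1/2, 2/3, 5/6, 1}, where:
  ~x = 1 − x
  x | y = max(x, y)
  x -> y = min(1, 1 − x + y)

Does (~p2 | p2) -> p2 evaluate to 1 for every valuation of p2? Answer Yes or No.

Counterexample: take p2 = 0.
~p2 = ~0 = 1
~p2 | p2 = 1 | 0 = 1
(~p2 | p2) -> p2 = 1 -> 0 = 0
This gives 0 ≠ 1.

No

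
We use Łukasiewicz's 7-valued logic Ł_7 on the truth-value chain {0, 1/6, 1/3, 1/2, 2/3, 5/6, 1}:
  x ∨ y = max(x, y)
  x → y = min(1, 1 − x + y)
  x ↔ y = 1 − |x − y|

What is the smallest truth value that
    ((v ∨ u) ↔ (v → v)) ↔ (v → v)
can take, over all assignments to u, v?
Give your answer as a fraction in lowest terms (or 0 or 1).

0

Take u = 0, v = 0:
v ∨ u = 0 ∨ 0 = 0
v → v = 0 → 0 = 1
(v ∨ u) ↔ (v → v) = 0 ↔ 1 = 0
v → v = 0 → 0 = 1
((v ∨ u) ↔ (v → v)) ↔ (v → v) = 0 ↔ 1 = 0
No assignment yields a value below 0, so this is the minimum.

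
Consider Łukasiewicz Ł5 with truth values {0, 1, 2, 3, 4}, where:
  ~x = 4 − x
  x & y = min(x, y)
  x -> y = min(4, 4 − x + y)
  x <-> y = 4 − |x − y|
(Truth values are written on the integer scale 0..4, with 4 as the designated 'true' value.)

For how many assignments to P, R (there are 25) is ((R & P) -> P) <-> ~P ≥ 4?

5

value 4: 5 assignments (counts)
value 3: 5 assignments
value 2: 5 assignments
value 1: 5 assignments
value 0: 5 assignments
So 5 of the 25 assignments meet the threshold.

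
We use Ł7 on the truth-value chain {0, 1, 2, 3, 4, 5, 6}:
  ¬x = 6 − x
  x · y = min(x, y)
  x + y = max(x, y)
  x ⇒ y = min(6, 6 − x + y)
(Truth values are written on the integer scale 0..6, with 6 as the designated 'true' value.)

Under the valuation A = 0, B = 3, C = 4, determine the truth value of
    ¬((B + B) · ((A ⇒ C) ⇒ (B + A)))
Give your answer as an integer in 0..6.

3

B + B = 3 + 3 = 3
A ⇒ C = 0 ⇒ 4 = 6
B + A = 3 + 0 = 3
(A ⇒ C) ⇒ (B + A) = 6 ⇒ 3 = 3
(B + B) · ((A ⇒ C) ⇒ (B + A)) = 3 · 3 = 3
¬((B + B) · ((A ⇒ C) ⇒ (B + A))) = ¬3 = 3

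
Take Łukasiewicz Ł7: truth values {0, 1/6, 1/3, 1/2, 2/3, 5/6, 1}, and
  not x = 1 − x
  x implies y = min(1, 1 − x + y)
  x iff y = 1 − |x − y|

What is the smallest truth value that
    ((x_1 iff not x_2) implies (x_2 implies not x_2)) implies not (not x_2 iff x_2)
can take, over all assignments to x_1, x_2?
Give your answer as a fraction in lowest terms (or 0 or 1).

Take x_1 = 0, x_2 = 1/2:
not x_2 = not 1/2 = 1/2
x_1 iff not x_2 = 0 iff 1/2 = 1/2
not x_2 = not 1/2 = 1/2
x_2 implies not x_2 = 1/2 implies 1/2 = 1
(x_1 iff not x_2) implies (x_2 implies not x_2) = 1/2 implies 1 = 1
not x_2 = not 1/2 = 1/2
not x_2 iff x_2 = 1/2 iff 1/2 = 1
not (not x_2 iff x_2) = not 1 = 0
((x_1 iff not x_2) implies (x_2 implies not x_2)) implies not (not x_2 iff x_2) = 1 implies 0 = 0
No assignment yields a value below 0, so this is the minimum.

0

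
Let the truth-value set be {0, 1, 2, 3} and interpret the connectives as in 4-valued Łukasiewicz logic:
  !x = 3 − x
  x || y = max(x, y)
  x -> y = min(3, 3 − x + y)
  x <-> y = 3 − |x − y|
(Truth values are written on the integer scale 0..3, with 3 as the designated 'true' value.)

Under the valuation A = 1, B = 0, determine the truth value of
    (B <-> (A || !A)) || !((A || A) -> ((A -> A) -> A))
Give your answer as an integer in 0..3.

1

!A = !1 = 2
A || !A = 1 || 2 = 2
B <-> (A || !A) = 0 <-> 2 = 1
A || A = 1 || 1 = 1
A -> A = 1 -> 1 = 3
(A -> A) -> A = 3 -> 1 = 1
(A || A) -> ((A -> A) -> A) = 1 -> 1 = 3
!((A || A) -> ((A -> A) -> A)) = !3 = 0
(B <-> (A || !A)) || !((A || A) -> ((A -> A) -> A)) = 1 || 0 = 1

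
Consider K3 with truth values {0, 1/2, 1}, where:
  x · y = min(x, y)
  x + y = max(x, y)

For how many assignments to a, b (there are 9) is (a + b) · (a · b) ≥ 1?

1

a = 0, b = 0 ↦ 0  <
a = 0, b = 1/2 ↦ 0  <
a = 0, b = 1 ↦ 0  <
a = 1/2, b = 0 ↦ 0  <
a = 1/2, b = 1/2 ↦ 1/2  <
a = 1/2, b = 1 ↦ 1/2  <
a = 1, b = 0 ↦ 0  <
a = 1, b = 1/2 ↦ 1/2  <
a = 1, b = 1 ↦ 1  ≥
So 1 of the 9 assignments meets the threshold.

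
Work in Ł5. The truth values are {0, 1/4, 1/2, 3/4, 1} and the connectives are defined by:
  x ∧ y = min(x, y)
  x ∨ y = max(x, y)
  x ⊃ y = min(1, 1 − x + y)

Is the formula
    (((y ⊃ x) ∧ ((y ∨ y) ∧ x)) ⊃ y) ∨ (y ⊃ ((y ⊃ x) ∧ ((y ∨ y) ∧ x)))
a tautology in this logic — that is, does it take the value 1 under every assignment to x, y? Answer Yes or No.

Yes

At x = 3/4, y = 0, for instance:
y ⊃ x = 0 ⊃ 3/4 = 1
y ∨ y = 0 ∨ 0 = 0
(y ∨ y) ∧ x = 0 ∧ 3/4 = 0
(y ⊃ x) ∧ ((y ∨ y) ∧ x) = 1 ∧ 0 = 0
((y ⊃ x) ∧ ((y ∨ y) ∧ x)) ⊃ y = 0 ⊃ 0 = 1
y ⊃ ((y ⊃ x) ∧ ((y ∨ y) ∧ x)) = 0 ⊃ 0 = 1
(((y ⊃ x) ∧ ((y ∨ y) ∧ x)) ⊃ y) ∨ (y ⊃ ((y ⊃ x) ∧ ((y ∨ y) ∧ x))) = 1 ∨ 1 = 1
and checking the remaining 24 assignments likewise gives ≥ 1 in every case.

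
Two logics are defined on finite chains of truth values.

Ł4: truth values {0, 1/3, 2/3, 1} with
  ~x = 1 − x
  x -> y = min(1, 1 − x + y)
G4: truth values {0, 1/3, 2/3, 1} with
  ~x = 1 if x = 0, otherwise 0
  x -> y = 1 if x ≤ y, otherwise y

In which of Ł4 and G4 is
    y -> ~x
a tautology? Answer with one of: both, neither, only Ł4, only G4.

In Ł4: at x = 1/3, y = 1 the value is 2/3 — not a tautology.
In G4: at x = 1/3, y = 1/3 the value is 0 — not a tautology.

neither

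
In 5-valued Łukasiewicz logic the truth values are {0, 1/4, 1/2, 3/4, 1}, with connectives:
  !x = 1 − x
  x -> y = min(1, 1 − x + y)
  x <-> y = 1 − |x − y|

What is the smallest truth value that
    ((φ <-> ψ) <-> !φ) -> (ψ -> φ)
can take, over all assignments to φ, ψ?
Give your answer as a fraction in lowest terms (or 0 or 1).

Take φ = 1/2, ψ = 1:
φ <-> ψ = 1/2 <-> 1 = 1/2
!φ = !1/2 = 1/2
(φ <-> ψ) <-> !φ = 1/2 <-> 1/2 = 1
ψ -> φ = 1 -> 1/2 = 1/2
((φ <-> ψ) <-> !φ) -> (ψ -> φ) = 1 -> 1/2 = 1/2
No assignment yields a value below 1/2, so this is the minimum.

1/2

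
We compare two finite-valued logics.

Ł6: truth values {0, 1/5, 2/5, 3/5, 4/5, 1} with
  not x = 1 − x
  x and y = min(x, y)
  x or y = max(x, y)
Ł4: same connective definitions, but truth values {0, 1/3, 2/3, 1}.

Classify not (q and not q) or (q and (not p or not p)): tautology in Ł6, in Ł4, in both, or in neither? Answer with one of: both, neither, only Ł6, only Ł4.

neither

In Ł6: at p = 0, q = 1/5 the value is 4/5 — not a tautology.
In Ł4: at p = 0, q = 1/3 the value is 2/3 — not a tautology.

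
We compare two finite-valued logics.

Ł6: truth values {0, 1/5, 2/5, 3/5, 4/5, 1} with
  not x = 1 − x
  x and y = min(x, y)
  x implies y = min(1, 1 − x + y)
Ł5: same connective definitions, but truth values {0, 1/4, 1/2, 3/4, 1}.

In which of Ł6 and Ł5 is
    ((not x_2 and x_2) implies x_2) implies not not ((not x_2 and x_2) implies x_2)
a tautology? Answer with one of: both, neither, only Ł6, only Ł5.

both

In Ł6: every assignment gives 1 — tautology.
In Ł5: every assignment gives 1 — tautology.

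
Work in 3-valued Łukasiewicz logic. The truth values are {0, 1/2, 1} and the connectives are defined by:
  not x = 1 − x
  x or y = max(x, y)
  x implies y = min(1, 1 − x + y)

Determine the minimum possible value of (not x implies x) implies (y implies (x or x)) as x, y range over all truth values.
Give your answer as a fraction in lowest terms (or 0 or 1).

1/2

Take x = 1/2, y = 1:
not x = not 1/2 = 1/2
not x implies x = 1/2 implies 1/2 = 1
x or x = 1/2 or 1/2 = 1/2
y implies (x or x) = 1 implies 1/2 = 1/2
(not x implies x) implies (y implies (x or x)) = 1 implies 1/2 = 1/2
No assignment yields a value below 1/2, so this is the minimum.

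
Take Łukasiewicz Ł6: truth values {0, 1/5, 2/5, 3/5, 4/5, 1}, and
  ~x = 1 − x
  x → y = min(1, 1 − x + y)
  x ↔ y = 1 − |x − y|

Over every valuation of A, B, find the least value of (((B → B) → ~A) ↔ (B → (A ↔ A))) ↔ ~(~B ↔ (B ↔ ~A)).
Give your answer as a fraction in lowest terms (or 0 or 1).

Take A = 0, B = 2/5:
B → B = 2/5 → 2/5 = 1
~A = ~0 = 1
(B → B) → ~A = 1 → 1 = 1
A ↔ A = 0 ↔ 0 = 1
B → (A ↔ A) = 2/5 → 1 = 1
((B → B) → ~A) ↔ (B → (A ↔ A)) = 1 ↔ 1 = 1
~B = ~2/5 = 3/5
~A = ~0 = 1
B ↔ ~A = 2/5 ↔ 1 = 2/5
~B ↔ (B ↔ ~A) = 3/5 ↔ 2/5 = 4/5
~(~B ↔ (B ↔ ~A)) = ~4/5 = 1/5
(((B → B) → ~A) ↔ (B → (A ↔ A))) ↔ ~(~B ↔ (B ↔ ~A)) = 1 ↔ 1/5 = 1/5
No assignment yields a value below 1/5, so this is the minimum.

1/5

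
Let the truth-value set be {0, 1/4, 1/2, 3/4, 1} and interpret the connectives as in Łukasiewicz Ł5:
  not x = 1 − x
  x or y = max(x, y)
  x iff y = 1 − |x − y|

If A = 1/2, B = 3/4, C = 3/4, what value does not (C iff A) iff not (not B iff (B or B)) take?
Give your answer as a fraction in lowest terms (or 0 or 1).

C iff A = 3/4 iff 1/2 = 3/4
not (C iff A) = not 3/4 = 1/4
not B = not 3/4 = 1/4
B or B = 3/4 or 3/4 = 3/4
not B iff (B or B) = 1/4 iff 3/4 = 1/2
not (not B iff (B or B)) = not 1/2 = 1/2
not (C iff A) iff not (not B iff (B or B)) = 1/4 iff 1/2 = 3/4

3/4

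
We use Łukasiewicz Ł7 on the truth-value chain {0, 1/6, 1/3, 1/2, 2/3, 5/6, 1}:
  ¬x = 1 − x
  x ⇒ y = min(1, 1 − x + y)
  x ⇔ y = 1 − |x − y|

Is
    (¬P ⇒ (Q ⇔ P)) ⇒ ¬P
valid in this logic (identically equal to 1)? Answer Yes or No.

Counterexample: take P = 1/6, Q = 0.
¬P = ¬1/6 = 5/6
Q ⇔ P = 0 ⇔ 1/6 = 5/6
¬P ⇒ (Q ⇔ P) = 5/6 ⇒ 5/6 = 1
¬P = ¬1/6 = 5/6
(¬P ⇒ (Q ⇔ P)) ⇒ ¬P = 1 ⇒ 5/6 = 5/6
This gives 5/6 ≠ 1.

No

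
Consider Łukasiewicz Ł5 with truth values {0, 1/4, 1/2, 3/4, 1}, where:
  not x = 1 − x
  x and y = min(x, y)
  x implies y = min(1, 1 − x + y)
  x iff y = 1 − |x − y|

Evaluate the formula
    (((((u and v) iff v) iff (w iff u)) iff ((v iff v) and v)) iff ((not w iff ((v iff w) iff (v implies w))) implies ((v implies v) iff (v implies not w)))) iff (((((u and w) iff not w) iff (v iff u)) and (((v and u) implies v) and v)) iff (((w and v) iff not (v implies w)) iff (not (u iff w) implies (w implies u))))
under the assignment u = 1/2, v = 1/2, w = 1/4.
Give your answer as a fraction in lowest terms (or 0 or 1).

u and v = 1/2 and 1/2 = 1/2
(u and v) iff v = 1/2 iff 1/2 = 1
w iff u = 1/4 iff 1/2 = 3/4
((u and v) iff v) iff (w iff u) = 1 iff 3/4 = 3/4
v iff v = 1/2 iff 1/2 = 1
(v iff v) and v = 1 and 1/2 = 1/2
(((u and v) iff v) iff (w iff u)) iff ((v iff v) and v) = 3/4 iff 1/2 = 3/4
not w = not 1/4 = 3/4
v iff w = 1/2 iff 1/4 = 3/4
v implies w = 1/2 implies 1/4 = 3/4
(v iff w) iff (v implies w) = 3/4 iff 3/4 = 1
not w iff ((v iff w) iff (v implies w)) = 3/4 iff 1 = 3/4
v implies v = 1/2 implies 1/2 = 1
not w = not 1/4 = 3/4
v implies not w = 1/2 implies 3/4 = 1
(v implies v) iff (v implies not w) = 1 iff 1 = 1
(not w iff ((v iff w) iff (v implies w))) implies ((v implies v) iff (v implies not w)) = 3/4 implies 1 = 1
((((u and v) iff v) iff (w iff u)) iff ((v iff v) and v)) iff ((not w iff ((v iff w) iff (v implies w))) implies ((v implies v) iff (v implies not w))) = 3/4 iff 1 = 3/4
u and w = 1/2 and 1/4 = 1/4
not w = not 1/4 = 3/4
(u and w) iff not w = 1/4 iff 3/4 = 1/2
v iff u = 1/2 iff 1/2 = 1
((u and w) iff not w) iff (v iff u) = 1/2 iff 1 = 1/2
v and u = 1/2 and 1/2 = 1/2
(v and u) implies v = 1/2 implies 1/2 = 1
((v and u) implies v) and v = 1 and 1/2 = 1/2
(((u and w) iff not w) iff (v iff u)) and (((v and u) implies v) and v) = 1/2 and 1/2 = 1/2
w and v = 1/4 and 1/2 = 1/4
v implies w = 1/2 implies 1/4 = 3/4
not (v implies w) = not 3/4 = 1/4
(w and v) iff not (v implies w) = 1/4 iff 1/4 = 1
u iff w = 1/2 iff 1/4 = 3/4
not (u iff w) = not 3/4 = 1/4
w implies u = 1/4 implies 1/2 = 1
not (u iff w) implies (w implies u) = 1/4 implies 1 = 1
((w and v) iff not (v implies w)) iff (not (u iff w) implies (w implies u)) = 1 iff 1 = 1
((((u and w) iff not w) iff (v iff u)) and (((v and u) implies v) and v)) iff (((w and v) iff not (v implies w)) iff (not (u iff w) implies (w implies u))) = 1/2 iff 1 = 1/2
(((((u and v) iff v) iff (w iff u)) iff ((v iff v) and v)) iff ((not w iff ((v iff w) iff (v implies w))) implies ((v implies v) iff (v implies not w)))) iff (((((u and w) iff not w) iff (v iff u)) and (((v and u) implies v) and v)) iff (((w and v) iff not (v implies w)) iff (not (u iff w) implies (w implies u)))) = 3/4 iff 1/2 = 3/4

3/4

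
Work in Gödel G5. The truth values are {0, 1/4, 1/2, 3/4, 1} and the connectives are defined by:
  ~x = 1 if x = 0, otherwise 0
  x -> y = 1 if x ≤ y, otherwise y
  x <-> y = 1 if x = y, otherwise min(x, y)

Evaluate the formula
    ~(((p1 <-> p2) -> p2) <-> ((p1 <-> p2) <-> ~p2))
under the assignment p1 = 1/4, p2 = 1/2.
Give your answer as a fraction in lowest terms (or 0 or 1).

p1 <-> p2 = 1/4 <-> 1/2 = 1/4
(p1 <-> p2) -> p2 = 1/4 -> 1/2 = 1
p1 <-> p2 = 1/4 <-> 1/2 = 1/4
~p2 = ~1/2 = 0
(p1 <-> p2) <-> ~p2 = 1/4 <-> 0 = 0
((p1 <-> p2) -> p2) <-> ((p1 <-> p2) <-> ~p2) = 1 <-> 0 = 0
~(((p1 <-> p2) -> p2) <-> ((p1 <-> p2) <-> ~p2)) = ~0 = 1

1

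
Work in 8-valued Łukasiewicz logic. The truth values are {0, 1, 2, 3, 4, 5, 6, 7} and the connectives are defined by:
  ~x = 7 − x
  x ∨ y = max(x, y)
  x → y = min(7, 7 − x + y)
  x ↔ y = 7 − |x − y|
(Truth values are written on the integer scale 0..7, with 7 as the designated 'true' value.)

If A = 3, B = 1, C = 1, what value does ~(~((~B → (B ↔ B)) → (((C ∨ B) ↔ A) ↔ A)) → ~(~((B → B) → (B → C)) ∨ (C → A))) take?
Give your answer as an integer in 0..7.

2

~B = ~1 = 6
B ↔ B = 1 ↔ 1 = 7
~B → (B ↔ B) = 6 → 7 = 7
C ∨ B = 1 ∨ 1 = 1
(C ∨ B) ↔ A = 1 ↔ 3 = 5
((C ∨ B) ↔ A) ↔ A = 5 ↔ 3 = 5
(~B → (B ↔ B)) → (((C ∨ B) ↔ A) ↔ A) = 7 → 5 = 5
~((~B → (B ↔ B)) → (((C ∨ B) ↔ A) ↔ A)) = ~5 = 2
B → B = 1 → 1 = 7
B → C = 1 → 1 = 7
(B → B) → (B → C) = 7 → 7 = 7
~((B → B) → (B → C)) = ~7 = 0
C → A = 1 → 3 = 7
~((B → B) → (B → C)) ∨ (C → A) = 0 ∨ 7 = 7
~(~((B → B) → (B → C)) ∨ (C → A)) = ~7 = 0
~((~B → (B ↔ B)) → (((C ∨ B) ↔ A) ↔ A)) → ~(~((B → B) → (B → C)) ∨ (C → A)) = 2 → 0 = 5
~(~((~B → (B ↔ B)) → (((C ∨ B) ↔ A) ↔ A)) → ~(~((B → B) → (B → C)) ∨ (C → A))) = ~5 = 2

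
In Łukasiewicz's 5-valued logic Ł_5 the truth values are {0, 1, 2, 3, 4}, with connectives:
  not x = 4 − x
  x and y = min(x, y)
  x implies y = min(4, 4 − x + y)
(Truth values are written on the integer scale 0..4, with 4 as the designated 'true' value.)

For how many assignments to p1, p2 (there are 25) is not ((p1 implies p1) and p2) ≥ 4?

value 4: 5 assignments (counts)
value 3: 5 assignments
value 2: 5 assignments
value 1: 5 assignments
value 0: 5 assignments
So 5 of the 25 assignments meet the threshold.

5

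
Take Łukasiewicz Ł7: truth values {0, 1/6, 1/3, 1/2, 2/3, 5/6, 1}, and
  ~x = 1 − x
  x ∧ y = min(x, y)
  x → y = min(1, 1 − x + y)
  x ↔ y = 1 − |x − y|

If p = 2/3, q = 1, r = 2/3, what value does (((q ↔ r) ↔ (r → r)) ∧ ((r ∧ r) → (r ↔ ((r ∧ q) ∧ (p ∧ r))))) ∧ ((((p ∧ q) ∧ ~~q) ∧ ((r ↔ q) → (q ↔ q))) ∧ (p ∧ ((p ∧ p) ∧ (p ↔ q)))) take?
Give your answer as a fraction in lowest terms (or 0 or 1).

2/3

q ↔ r = 1 ↔ 2/3 = 2/3
r → r = 2/3 → 2/3 = 1
(q ↔ r) ↔ (r → r) = 2/3 ↔ 1 = 2/3
r ∧ r = 2/3 ∧ 2/3 = 2/3
r ∧ q = 2/3 ∧ 1 = 2/3
p ∧ r = 2/3 ∧ 2/3 = 2/3
(r ∧ q) ∧ (p ∧ r) = 2/3 ∧ 2/3 = 2/3
r ↔ ((r ∧ q) ∧ (p ∧ r)) = 2/3 ↔ 2/3 = 1
(r ∧ r) → (r ↔ ((r ∧ q) ∧ (p ∧ r))) = 2/3 → 1 = 1
((q ↔ r) ↔ (r → r)) ∧ ((r ∧ r) → (r ↔ ((r ∧ q) ∧ (p ∧ r)))) = 2/3 ∧ 1 = 2/3
p ∧ q = 2/3 ∧ 1 = 2/3
~q = ~1 = 0
~~q = ~0 = 1
(p ∧ q) ∧ ~~q = 2/3 ∧ 1 = 2/3
r ↔ q = 2/3 ↔ 1 = 2/3
q ↔ q = 1 ↔ 1 = 1
(r ↔ q) → (q ↔ q) = 2/3 → 1 = 1
((p ∧ q) ∧ ~~q) ∧ ((r ↔ q) → (q ↔ q)) = 2/3 ∧ 1 = 2/3
p ∧ p = 2/3 ∧ 2/3 = 2/3
p ↔ q = 2/3 ↔ 1 = 2/3
(p ∧ p) ∧ (p ↔ q) = 2/3 ∧ 2/3 = 2/3
p ∧ ((p ∧ p) ∧ (p ↔ q)) = 2/3 ∧ 2/3 = 2/3
(((p ∧ q) ∧ ~~q) ∧ ((r ↔ q) → (q ↔ q))) ∧ (p ∧ ((p ∧ p) ∧ (p ↔ q))) = 2/3 ∧ 2/3 = 2/3
(((q ↔ r) ↔ (r → r)) ∧ ((r ∧ r) → (r ↔ ((r ∧ q) ∧ (p ∧ r))))) ∧ ((((p ∧ q) ∧ ~~q) ∧ ((r ↔ q) → (q ↔ q))) ∧ (p ∧ ((p ∧ p) ∧ (p ↔ q)))) = 2/3 ∧ 2/3 = 2/3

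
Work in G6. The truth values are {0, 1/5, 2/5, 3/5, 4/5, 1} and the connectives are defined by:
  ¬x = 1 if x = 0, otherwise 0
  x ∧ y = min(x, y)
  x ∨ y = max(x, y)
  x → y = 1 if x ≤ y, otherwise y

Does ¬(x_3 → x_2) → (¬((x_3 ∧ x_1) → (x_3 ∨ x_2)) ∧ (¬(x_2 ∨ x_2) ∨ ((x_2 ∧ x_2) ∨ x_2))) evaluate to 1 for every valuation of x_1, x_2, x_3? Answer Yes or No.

No

Counterexample: take x_1 = 0, x_2 = 0, x_3 = 1/5.
x_3 → x_2 = 1/5 → 0 = 0
¬(x_3 → x_2) = ¬0 = 1
x_3 ∧ x_1 = 1/5 ∧ 0 = 0
x_3 ∨ x_2 = 1/5 ∨ 0 = 1/5
(x_3 ∧ x_1) → (x_3 ∨ x_2) = 0 → 1/5 = 1
¬((x_3 ∧ x_1) → (x_3 ∨ x_2)) = ¬1 = 0
x_2 ∨ x_2 = 0 ∨ 0 = 0
¬(x_2 ∨ x_2) = ¬0 = 1
x_2 ∧ x_2 = 0 ∧ 0 = 0
(x_2 ∧ x_2) ∨ x_2 = 0 ∨ 0 = 0
¬(x_2 ∨ x_2) ∨ ((x_2 ∧ x_2) ∨ x_2) = 1 ∨ 0 = 1
¬((x_3 ∧ x_1) → (x_3 ∨ x_2)) ∧ (¬(x_2 ∨ x_2) ∨ ((x_2 ∧ x_2) ∨ x_2)) = 0 ∧ 1 = 0
¬(x_3 → x_2) → (¬((x_3 ∧ x_1) → (x_3 ∨ x_2)) ∧ (¬(x_2 ∨ x_2) ∨ ((x_2 ∧ x_2) ∨ x_2))) = 1 → 0 = 0
This gives 0 ≠ 1.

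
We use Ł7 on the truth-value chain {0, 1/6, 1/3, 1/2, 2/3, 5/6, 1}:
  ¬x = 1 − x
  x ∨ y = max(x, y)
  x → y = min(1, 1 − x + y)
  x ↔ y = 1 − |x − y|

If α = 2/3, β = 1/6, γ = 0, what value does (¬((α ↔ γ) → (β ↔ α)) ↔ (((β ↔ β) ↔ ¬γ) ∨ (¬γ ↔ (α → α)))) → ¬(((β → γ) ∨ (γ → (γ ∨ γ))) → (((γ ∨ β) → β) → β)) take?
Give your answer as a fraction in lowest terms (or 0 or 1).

1

α ↔ γ = 2/3 ↔ 0 = 1/3
β ↔ α = 1/6 ↔ 2/3 = 1/2
(α ↔ γ) → (β ↔ α) = 1/3 → 1/2 = 1
¬((α ↔ γ) → (β ↔ α)) = ¬1 = 0
β ↔ β = 1/6 ↔ 1/6 = 1
¬γ = ¬0 = 1
(β ↔ β) ↔ ¬γ = 1 ↔ 1 = 1
¬γ = ¬0 = 1
α → α = 2/3 → 2/3 = 1
¬γ ↔ (α → α) = 1 ↔ 1 = 1
((β ↔ β) ↔ ¬γ) ∨ (¬γ ↔ (α → α)) = 1 ∨ 1 = 1
¬((α ↔ γ) → (β ↔ α)) ↔ (((β ↔ β) ↔ ¬γ) ∨ (¬γ ↔ (α → α))) = 0 ↔ 1 = 0
β → γ = 1/6 → 0 = 5/6
γ ∨ γ = 0 ∨ 0 = 0
γ → (γ ∨ γ) = 0 → 0 = 1
(β → γ) ∨ (γ → (γ ∨ γ)) = 5/6 ∨ 1 = 1
γ ∨ β = 0 ∨ 1/6 = 1/6
(γ ∨ β) → β = 1/6 → 1/6 = 1
((γ ∨ β) → β) → β = 1 → 1/6 = 1/6
((β → γ) ∨ (γ → (γ ∨ γ))) → (((γ ∨ β) → β) → β) = 1 → 1/6 = 1/6
¬(((β → γ) ∨ (γ → (γ ∨ γ))) → (((γ ∨ β) → β) → β)) = ¬1/6 = 5/6
(¬((α ↔ γ) → (β ↔ α)) ↔ (((β ↔ β) ↔ ¬γ) ∨ (¬γ ↔ (α → α)))) → ¬(((β → γ) ∨ (γ → (γ ∨ γ))) → (((γ ∨ β) → β) → β)) = 0 → 5/6 = 1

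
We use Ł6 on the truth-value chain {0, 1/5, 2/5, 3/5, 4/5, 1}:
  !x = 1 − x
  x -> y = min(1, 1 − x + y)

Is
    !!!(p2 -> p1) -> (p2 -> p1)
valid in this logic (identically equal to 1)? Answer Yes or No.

Counterexample: take p1 = 0, p2 = 3/5.
p2 -> p1 = 3/5 -> 0 = 2/5
!(p2 -> p1) = !2/5 = 3/5
!!(p2 -> p1) = !3/5 = 2/5
!!!(p2 -> p1) = !2/5 = 3/5
!!!(p2 -> p1) -> (p2 -> p1) = 3/5 -> 2/5 = 4/5
This gives 4/5 ≠ 1.

No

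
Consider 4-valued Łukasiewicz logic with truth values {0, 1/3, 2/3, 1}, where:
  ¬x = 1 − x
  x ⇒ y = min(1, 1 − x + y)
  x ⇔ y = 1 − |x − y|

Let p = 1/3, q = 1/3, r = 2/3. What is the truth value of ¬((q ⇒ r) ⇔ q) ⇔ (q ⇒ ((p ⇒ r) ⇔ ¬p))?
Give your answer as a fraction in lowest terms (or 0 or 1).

2/3

q ⇒ r = 1/3 ⇒ 2/3 = 1
(q ⇒ r) ⇔ q = 1 ⇔ 1/3 = 1/3
¬((q ⇒ r) ⇔ q) = ¬1/3 = 2/3
p ⇒ r = 1/3 ⇒ 2/3 = 1
¬p = ¬1/3 = 2/3
(p ⇒ r) ⇔ ¬p = 1 ⇔ 2/3 = 2/3
q ⇒ ((p ⇒ r) ⇔ ¬p) = 1/3 ⇒ 2/3 = 1
¬((q ⇒ r) ⇔ q) ⇔ (q ⇒ ((p ⇒ r) ⇔ ¬p)) = 2/3 ⇔ 1 = 2/3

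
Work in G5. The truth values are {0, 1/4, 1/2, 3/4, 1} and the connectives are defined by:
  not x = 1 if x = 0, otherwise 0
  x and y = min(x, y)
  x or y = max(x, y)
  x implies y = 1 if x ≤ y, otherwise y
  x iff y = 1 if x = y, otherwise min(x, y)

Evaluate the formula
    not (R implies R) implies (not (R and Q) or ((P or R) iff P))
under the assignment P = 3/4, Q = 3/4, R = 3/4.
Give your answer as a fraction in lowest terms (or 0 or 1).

1

R implies R = 3/4 implies 3/4 = 1
not (R implies R) = not 1 = 0
R and Q = 3/4 and 3/4 = 3/4
not (R and Q) = not 3/4 = 0
P or R = 3/4 or 3/4 = 3/4
(P or R) iff P = 3/4 iff 3/4 = 1
not (R and Q) or ((P or R) iff P) = 0 or 1 = 1
not (R implies R) implies (not (R and Q) or ((P or R) iff P)) = 0 implies 1 = 1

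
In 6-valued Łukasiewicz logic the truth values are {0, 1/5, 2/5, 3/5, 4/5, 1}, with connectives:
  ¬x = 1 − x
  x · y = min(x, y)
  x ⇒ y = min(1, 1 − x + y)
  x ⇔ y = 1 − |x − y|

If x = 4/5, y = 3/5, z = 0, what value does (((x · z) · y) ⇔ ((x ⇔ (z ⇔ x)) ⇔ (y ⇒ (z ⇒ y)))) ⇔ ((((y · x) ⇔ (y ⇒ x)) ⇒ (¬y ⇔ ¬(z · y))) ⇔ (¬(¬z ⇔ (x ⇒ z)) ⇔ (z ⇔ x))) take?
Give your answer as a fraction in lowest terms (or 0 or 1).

1

x · z = 4/5 · 0 = 0
(x · z) · y = 0 · 3/5 = 0
z ⇔ x = 0 ⇔ 4/5 = 1/5
x ⇔ (z ⇔ x) = 4/5 ⇔ 1/5 = 2/5
z ⇒ y = 0 ⇒ 3/5 = 1
y ⇒ (z ⇒ y) = 3/5 ⇒ 1 = 1
(x ⇔ (z ⇔ x)) ⇔ (y ⇒ (z ⇒ y)) = 2/5 ⇔ 1 = 2/5
((x · z) · y) ⇔ ((x ⇔ (z ⇔ x)) ⇔ (y ⇒ (z ⇒ y))) = 0 ⇔ 2/5 = 3/5
y · x = 3/5 · 4/5 = 3/5
y ⇒ x = 3/5 ⇒ 4/5 = 1
(y · x) ⇔ (y ⇒ x) = 3/5 ⇔ 1 = 3/5
¬y = ¬3/5 = 2/5
z · y = 0 · 3/5 = 0
¬(z · y) = ¬0 = 1
¬y ⇔ ¬(z · y) = 2/5 ⇔ 1 = 2/5
((y · x) ⇔ (y ⇒ x)) ⇒ (¬y ⇔ ¬(z · y)) = 3/5 ⇒ 2/5 = 4/5
¬z = ¬0 = 1
x ⇒ z = 4/5 ⇒ 0 = 1/5
¬z ⇔ (x ⇒ z) = 1 ⇔ 1/5 = 1/5
¬(¬z ⇔ (x ⇒ z)) = ¬1/5 = 4/5
z ⇔ x = 0 ⇔ 4/5 = 1/5
¬(¬z ⇔ (x ⇒ z)) ⇔ (z ⇔ x) = 4/5 ⇔ 1/5 = 2/5
(((y · x) ⇔ (y ⇒ x)) ⇒ (¬y ⇔ ¬(z · y))) ⇔ (¬(¬z ⇔ (x ⇒ z)) ⇔ (z ⇔ x)) = 4/5 ⇔ 2/5 = 3/5
(((x · z) · y) ⇔ ((x ⇔ (z ⇔ x)) ⇔ (y ⇒ (z ⇒ y)))) ⇔ ((((y · x) ⇔ (y ⇒ x)) ⇒ (¬y ⇔ ¬(z · y))) ⇔ (¬(¬z ⇔ (x ⇒ z)) ⇔ (z ⇔ x))) = 3/5 ⇔ 3/5 = 1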